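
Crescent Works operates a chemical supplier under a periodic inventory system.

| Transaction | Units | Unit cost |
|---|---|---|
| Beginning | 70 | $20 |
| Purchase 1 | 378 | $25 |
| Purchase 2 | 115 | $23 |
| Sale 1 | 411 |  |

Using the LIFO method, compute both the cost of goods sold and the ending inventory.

COGS = $10,045; ending inventory = $3,450

Sale 1 (411) [LIFO — newest first]: 115 @ $23 + 296 @ $25 = $10,045
Ending inventory: 70 @ $20 + 82 @ $25 = $3,450
Check: goods available $13,495 = COGS $10,045 + ending $3,450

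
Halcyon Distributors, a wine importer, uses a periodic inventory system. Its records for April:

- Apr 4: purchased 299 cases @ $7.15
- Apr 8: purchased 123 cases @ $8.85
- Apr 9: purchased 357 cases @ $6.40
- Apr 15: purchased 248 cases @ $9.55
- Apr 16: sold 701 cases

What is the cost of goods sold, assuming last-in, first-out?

Apr 16, 701 sold [LIFO — newest first]: 248 @ $9.55 + 357 @ $6.40 + 96 @ $8.85 = $5,502.80
Ending inventory: 299 @ $7.15 + 27 @ $8.85 = $2,376.80

COGS = $5,502.80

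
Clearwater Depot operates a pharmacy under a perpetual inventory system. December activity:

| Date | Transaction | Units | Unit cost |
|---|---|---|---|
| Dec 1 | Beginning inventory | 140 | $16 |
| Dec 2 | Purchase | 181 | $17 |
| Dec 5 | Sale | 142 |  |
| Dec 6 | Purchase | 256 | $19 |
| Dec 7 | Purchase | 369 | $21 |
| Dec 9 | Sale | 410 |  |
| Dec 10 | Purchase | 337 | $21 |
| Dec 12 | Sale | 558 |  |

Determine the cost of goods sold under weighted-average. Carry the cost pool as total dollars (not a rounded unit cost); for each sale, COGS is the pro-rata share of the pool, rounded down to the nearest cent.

After Dec 1: 140 on hand, pool $2,240.00 (≈ $16.0000 each)
After Dec 2: 321 on hand, pool $5,317.00 (≈ $16.5639 each)
Dec 5, sell 142: 142/321 × $5,317.00 → $2,352.06
After Dec 6: 435 on hand, pool $7,828.94 (≈ $17.9976 each)
After Dec 7: 804 on hand, pool $15,577.94 (≈ $19.3755 each)
Dec 9, sell 410: 410/804 × $15,577.94 → $7,943.97
After Dec 10: 731 on hand, pool $14,710.97 (≈ $20.1244 each)
Dec 12, sell 558: 558/731 × $14,710.97 → $11,229.44
Total COGS = $2,352.06 + $7,943.97 + $11,229.44 = $21,525.47
Ending inventory (cost pool remaining) = $3,481.53

COGS = $21,525.47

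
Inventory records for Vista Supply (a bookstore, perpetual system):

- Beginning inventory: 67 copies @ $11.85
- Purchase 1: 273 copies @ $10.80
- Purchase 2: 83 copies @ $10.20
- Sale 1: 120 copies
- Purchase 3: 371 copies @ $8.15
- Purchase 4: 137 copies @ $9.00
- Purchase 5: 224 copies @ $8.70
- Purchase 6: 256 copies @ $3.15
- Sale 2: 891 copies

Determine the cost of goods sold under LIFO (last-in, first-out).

COGS = $7,467.50

Sale 1 (120) [LIFO — newest first]: 83 @ $10.20 + 37 @ $10.80 = $1,246.20
Sale 2 (891) [LIFO — newest first]: 256 @ $3.15 + 224 @ $8.70 + 137 @ $9.00 + 274 @ $8.15 = $6,221.30
Total COGS = $1,246.20 + $6,221.30 = $7,467.50
Ending inventory: 67 @ $11.85 + 236 @ $10.80 + 97 @ $8.15 = $4,133.30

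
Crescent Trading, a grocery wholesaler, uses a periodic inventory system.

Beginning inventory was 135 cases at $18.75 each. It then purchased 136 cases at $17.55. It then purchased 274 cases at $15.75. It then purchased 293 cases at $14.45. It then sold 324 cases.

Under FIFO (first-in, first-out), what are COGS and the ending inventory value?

Sale 1 (324) [FIFO — oldest first]: 135 @ $18.75 + 136 @ $17.55 + 53 @ $15.75 = $5,752.80
Ending inventory: 221 @ $15.75 + 293 @ $14.45 = $7,714.60
Check: goods available $13,467.40 = COGS $5,752.80 + ending $7,714.60

COGS = $5,752.80; ending inventory = $7,714.60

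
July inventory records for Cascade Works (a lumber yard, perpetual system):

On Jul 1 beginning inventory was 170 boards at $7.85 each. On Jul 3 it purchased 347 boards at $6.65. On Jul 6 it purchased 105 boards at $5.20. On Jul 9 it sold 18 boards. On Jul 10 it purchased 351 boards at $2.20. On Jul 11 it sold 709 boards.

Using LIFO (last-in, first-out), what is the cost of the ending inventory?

Jul 9, 18 sold [LIFO — newest first]: 18 @ $5.20 = $93.60
Jul 11, 709 sold [LIFO — newest first]: 351 @ $2.20 + 87 @ $5.20 + 271 @ $6.65 = $3,026.75
Total COGS = $93.60 + $3,026.75 = $3,120.35
Ending inventory: 170 @ $7.85 + 76 @ $6.65 = $1,839.90

Ending inventory = $1,839.90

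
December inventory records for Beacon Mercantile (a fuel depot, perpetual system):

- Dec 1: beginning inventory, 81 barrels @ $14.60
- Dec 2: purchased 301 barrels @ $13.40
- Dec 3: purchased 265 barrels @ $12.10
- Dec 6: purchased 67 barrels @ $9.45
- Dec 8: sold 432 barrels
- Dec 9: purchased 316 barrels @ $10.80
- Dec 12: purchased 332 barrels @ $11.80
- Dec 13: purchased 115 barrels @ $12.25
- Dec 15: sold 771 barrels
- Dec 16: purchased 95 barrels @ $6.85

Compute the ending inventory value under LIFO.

Dec 8, 432 sold [LIFO — newest first]: 67 @ $9.45 + 265 @ $12.10 + 100 @ $13.40 = $5,179.65
Dec 15, 771 sold [LIFO — newest first]: 115 @ $12.25 + 332 @ $11.80 + 316 @ $10.80 + 8 @ $13.40 = $8,846.35
Total COGS = $5,179.65 + $8,846.35 = $14,026.00
Ending inventory: 81 @ $14.60 + 193 @ $13.40 + 95 @ $6.85 = $4,419.55

Ending inventory = $4,419.55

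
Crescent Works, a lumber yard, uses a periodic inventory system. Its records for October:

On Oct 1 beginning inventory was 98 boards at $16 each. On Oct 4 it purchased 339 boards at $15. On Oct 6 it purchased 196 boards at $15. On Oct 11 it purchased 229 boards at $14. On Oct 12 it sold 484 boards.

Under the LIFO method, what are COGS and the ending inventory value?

COGS = $7,031; ending inventory = $5,768

Oct 12, 484 sold [LIFO — newest first]: 229 @ $14 + 196 @ $15 + 59 @ $15 = $7,031
Ending inventory: 98 @ $16 + 280 @ $15 = $5,768
Check: goods available $12,799 = COGS $7,031 + ending $5,768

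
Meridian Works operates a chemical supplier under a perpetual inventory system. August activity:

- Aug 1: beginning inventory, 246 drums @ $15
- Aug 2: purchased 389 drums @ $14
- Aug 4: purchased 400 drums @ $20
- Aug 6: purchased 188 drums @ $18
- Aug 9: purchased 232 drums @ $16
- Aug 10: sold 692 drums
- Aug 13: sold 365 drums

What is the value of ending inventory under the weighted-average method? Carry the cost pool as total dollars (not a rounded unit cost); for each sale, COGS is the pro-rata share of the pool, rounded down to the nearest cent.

Ending inventory = $6,628.42

After Aug 1: 246 on hand, pool $3,690.00 (≈ $15.0000 each)
After Aug 2: 635 on hand, pool $9,136.00 (≈ $14.3874 each)
After Aug 4: 1035 on hand, pool $17,136.00 (≈ $16.5565 each)
After Aug 6: 1223 on hand, pool $20,520.00 (≈ $16.7784 each)
After Aug 9: 1455 on hand, pool $24,232.00 (≈ $16.6543 each)
Aug 10, sell 692: 692/1455 × $24,232.00 → $11,524.77
Aug 13, sell 365: 365/763 × $12,707.23 → $6,078.81
Total COGS = $11,524.77 + $6,078.81 = $17,603.58
Ending inventory (cost pool remaining) = $6,628.42
Check: goods available $24,232.00 = COGS $17,603.58 + ending $6,628.42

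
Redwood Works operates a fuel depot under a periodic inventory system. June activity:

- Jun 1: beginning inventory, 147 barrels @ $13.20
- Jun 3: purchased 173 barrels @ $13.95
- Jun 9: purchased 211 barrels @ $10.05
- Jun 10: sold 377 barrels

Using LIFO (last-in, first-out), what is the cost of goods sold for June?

Jun 10, 377 sold [LIFO — newest first]: 211 @ $10.05 + 166 @ $13.95 = $4,436.25
Ending inventory: 147 @ $13.20 + 7 @ $13.95 = $2,038.05

COGS = $4,436.25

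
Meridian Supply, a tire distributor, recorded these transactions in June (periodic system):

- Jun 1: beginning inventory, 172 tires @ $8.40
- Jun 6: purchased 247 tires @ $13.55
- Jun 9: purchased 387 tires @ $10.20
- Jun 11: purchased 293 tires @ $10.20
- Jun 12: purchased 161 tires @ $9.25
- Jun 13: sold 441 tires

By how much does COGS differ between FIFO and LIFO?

FIFO COGS: 172 @ $8.40 + 247 @ $13.55 + 22 @ $10.20 = $5,016.05
LIFO COGS: 161 @ $9.25 + 280 @ $10.20 = $4,345.25
Difference = |$5,016.05 − $4,345.25| = $670.80

$670.80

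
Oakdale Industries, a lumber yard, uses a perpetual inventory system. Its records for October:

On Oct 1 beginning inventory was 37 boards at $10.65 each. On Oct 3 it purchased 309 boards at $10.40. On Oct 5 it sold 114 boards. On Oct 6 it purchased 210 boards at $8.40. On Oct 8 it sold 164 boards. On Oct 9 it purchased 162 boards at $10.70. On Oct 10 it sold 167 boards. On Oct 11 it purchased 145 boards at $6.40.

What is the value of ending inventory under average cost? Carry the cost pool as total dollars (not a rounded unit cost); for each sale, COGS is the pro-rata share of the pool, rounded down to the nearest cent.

Ending inventory = $3,635.89

After Oct 1: 37 on hand, pool $394.05 (≈ $10.6500 each)
After Oct 3: 346 on hand, pool $3,607.65 (≈ $10.4267 each)
Oct 5, sell 114: 114/346 × $3,607.65 → $1,188.64
After Oct 6: 442 on hand, pool $4,183.01 (≈ $9.4638 each)
Oct 8, sell 164: 164/442 × $4,183.01 → $1,552.06
After Oct 9: 440 on hand, pool $4,364.35 (≈ $9.9190 each)
Oct 10, sell 167: 167/440 × $4,364.35 → $1,656.46
After Oct 11: 418 on hand, pool $3,635.89 (≈ $8.6983 each)
Total COGS = $1,188.64 + $1,552.06 + $1,656.46 = $4,397.16
Ending inventory (cost pool remaining) = $3,635.89
Check: goods available $8,033.05 = COGS $4,397.16 + ending $3,635.89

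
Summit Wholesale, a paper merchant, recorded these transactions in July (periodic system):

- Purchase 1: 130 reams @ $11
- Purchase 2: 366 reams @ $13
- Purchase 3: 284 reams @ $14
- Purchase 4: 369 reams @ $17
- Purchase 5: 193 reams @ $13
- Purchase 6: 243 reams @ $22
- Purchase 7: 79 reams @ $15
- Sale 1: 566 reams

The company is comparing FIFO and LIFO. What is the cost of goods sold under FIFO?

COGS = $7,168

FIFO COGS: 130 @ $11 + 366 @ $13 + 70 @ $14 = $7,168
LIFO COGS: 79 @ $15 + 243 @ $22 + 193 @ $13 + 51 @ $17 = $9,907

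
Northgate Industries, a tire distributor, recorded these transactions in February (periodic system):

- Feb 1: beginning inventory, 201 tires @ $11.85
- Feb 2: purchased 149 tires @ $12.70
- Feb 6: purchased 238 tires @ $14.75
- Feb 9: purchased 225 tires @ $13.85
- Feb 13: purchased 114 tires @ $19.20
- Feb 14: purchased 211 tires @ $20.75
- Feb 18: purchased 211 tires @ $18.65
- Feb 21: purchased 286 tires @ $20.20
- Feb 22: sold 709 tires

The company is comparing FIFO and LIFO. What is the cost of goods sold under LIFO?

COGS = $14,109.80

FIFO COGS: 201 @ $11.85 + 149 @ $12.70 + 238 @ $14.75 + 121 @ $13.85 = $9,460.50
LIFO COGS: 286 @ $20.20 + 211 @ $18.65 + 211 @ $20.75 + 1 @ $19.20 = $14,109.80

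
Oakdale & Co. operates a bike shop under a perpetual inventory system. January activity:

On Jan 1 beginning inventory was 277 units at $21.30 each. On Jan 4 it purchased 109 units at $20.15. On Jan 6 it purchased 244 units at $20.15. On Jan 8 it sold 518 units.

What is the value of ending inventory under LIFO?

Jan 8, 518 sold [LIFO — newest first]: 244 @ $20.15 + 109 @ $20.15 + 165 @ $21.30 = $10,627.45
Ending inventory: 112 @ $21.30 = $2,385.60
Check: goods available $13,013.05 = COGS $10,627.45 + ending $2,385.60

Ending inventory = $2,385.60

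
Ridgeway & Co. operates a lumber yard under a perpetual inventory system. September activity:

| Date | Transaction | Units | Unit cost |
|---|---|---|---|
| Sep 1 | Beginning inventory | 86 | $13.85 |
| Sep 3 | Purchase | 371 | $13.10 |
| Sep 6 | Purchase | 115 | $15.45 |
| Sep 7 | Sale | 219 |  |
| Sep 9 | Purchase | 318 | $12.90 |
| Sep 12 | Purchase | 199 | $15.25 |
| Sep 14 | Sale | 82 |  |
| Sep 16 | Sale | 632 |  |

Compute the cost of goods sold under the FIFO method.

COGS = $12,585.90

Sep 7, 219 sold [FIFO — oldest first]: 86 @ $13.85 + 133 @ $13.10 = $2,933.40
Sep 14, 82 sold [FIFO — oldest first]: 82 @ $13.10 = $1,074.20
Sep 16, 632 sold [FIFO — oldest first]: 156 @ $13.10 + 115 @ $15.45 + 318 @ $12.90 + 43 @ $15.25 = $8,578.30
Total COGS = $2,933.40 + $1,074.20 + $8,578.30 = $12,585.90
Ending inventory: 156 @ $15.25 = $2,379.00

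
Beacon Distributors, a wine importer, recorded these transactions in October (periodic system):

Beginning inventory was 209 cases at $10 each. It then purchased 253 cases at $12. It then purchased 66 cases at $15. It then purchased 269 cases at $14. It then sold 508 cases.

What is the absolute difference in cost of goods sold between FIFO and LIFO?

$1,016

FIFO COGS: 209 @ $10 + 253 @ $12 + 46 @ $15 = $5,816
LIFO COGS: 269 @ $14 + 66 @ $15 + 173 @ $12 = $6,832
Difference = |$5,816 − $6,832| = $1,016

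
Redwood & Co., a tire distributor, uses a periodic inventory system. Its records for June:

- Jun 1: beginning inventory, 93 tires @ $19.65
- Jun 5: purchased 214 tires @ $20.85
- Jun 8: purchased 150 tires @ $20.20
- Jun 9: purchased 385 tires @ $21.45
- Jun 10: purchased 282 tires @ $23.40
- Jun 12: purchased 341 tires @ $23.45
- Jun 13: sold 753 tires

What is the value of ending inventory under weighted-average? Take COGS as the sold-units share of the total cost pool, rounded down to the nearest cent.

Ending inventory = $15,636.23

Jun 13, sell 753: 753/1465 × $32,172.85 → $16,536.62
Ending inventory (cost pool remaining) = $15,636.23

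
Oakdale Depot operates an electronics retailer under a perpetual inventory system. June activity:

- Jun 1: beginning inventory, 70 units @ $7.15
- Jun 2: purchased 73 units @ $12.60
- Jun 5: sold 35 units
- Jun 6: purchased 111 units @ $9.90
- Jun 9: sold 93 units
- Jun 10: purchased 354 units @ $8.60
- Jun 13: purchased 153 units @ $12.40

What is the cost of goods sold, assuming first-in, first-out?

Jun 5, 35 sold [FIFO — oldest first]: 35 @ $7.15 = $250.25
Jun 9, 93 sold [FIFO — oldest first]: 35 @ $7.15 + 58 @ $12.60 = $981.05
Total COGS = $250.25 + $981.05 = $1,231.30
Ending inventory: 15 @ $12.60 + 111 @ $9.90 + 354 @ $8.60 + 153 @ $12.40 = $6,229.50

COGS = $1,231.30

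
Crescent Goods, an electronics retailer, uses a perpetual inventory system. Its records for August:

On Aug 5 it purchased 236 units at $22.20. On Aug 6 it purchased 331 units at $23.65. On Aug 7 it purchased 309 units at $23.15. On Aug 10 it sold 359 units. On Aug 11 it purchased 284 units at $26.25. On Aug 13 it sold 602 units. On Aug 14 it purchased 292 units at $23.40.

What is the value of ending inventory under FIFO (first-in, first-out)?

Ending inventory = $12,056.55

Aug 10, 359 sold [FIFO — oldest first]: 236 @ $22.20 + 123 @ $23.65 = $8,148.15
Aug 13, 602 sold [FIFO — oldest first]: 208 @ $23.65 + 309 @ $23.15 + 85 @ $26.25 = $14,303.80
Total COGS = $8,148.15 + $14,303.80 = $22,451.95
Ending inventory: 199 @ $26.25 + 292 @ $23.40 = $12,056.55
Check: goods available $34,508.50 = COGS $22,451.95 + ending $12,056.55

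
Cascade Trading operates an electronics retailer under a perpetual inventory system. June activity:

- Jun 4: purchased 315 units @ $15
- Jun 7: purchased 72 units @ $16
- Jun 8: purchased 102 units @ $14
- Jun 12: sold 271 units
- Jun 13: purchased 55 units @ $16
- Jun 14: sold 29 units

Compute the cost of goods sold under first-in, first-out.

Jun 12, 271 sold [FIFO — oldest first]: 271 @ $15 = $4,065
Jun 14, 29 sold [FIFO — oldest first]: 29 @ $15 = $435
Total COGS = $4,065 + $435 = $4,500
Ending inventory: 15 @ $15 + 72 @ $16 + 102 @ $14 + 55 @ $16 = $3,685
Check: goods available $8,185 = COGS $4,500 + ending $3,685

COGS = $4,500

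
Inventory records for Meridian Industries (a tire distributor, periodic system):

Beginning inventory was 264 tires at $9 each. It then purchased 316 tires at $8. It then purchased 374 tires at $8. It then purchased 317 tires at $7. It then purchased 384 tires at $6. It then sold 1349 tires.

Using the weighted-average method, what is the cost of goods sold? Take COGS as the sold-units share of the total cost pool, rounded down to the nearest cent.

Sale 1, sell 1349: 1349/1655 × $12,419.00 → $10,122.79
Ending inventory (cost pool remaining) = $2,296.21

COGS = $10,122.79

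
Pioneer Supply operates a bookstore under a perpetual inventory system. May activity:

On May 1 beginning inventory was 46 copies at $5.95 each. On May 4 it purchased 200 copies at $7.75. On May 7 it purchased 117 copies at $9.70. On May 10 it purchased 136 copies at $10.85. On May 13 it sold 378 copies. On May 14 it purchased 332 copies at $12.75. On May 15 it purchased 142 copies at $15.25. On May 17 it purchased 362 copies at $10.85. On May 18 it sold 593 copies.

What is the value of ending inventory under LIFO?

Ending inventory = $3,953.20

May 13, 378 sold [LIFO — newest first]: 136 @ $10.85 + 117 @ $9.70 + 125 @ $7.75 = $3,579.25
May 18, 593 sold [LIFO — newest first]: 362 @ $10.85 + 142 @ $15.25 + 89 @ $12.75 = $7,227.95
Total COGS = $3,579.25 + $7,227.95 = $10,807.20
Ending inventory: 46 @ $5.95 + 75 @ $7.75 + 243 @ $12.75 = $3,953.20
Check: goods available $14,760.40 = COGS $10,807.20 + ending $3,953.20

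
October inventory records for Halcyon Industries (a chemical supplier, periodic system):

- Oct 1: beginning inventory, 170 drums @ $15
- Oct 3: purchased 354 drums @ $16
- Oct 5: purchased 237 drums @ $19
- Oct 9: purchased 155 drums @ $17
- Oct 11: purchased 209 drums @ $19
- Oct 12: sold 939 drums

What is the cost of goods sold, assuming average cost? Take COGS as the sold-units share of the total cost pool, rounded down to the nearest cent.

Oct 12, sell 939: 939/1125 × $19,323.00 → $16,128.26
Ending inventory (cost pool remaining) = $3,194.74

COGS = $16,128.26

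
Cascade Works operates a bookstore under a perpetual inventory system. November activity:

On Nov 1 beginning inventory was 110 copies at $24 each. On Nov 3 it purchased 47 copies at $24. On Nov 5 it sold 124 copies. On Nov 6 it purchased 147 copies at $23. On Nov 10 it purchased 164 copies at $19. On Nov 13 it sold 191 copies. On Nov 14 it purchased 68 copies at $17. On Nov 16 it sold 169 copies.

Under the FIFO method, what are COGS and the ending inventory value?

Nov 5, 124 sold [FIFO — oldest first]: 110 @ $24 + 14 @ $24 = $2,976
Nov 13, 191 sold [FIFO — oldest first]: 33 @ $24 + 147 @ $23 + 11 @ $19 = $4,382
Nov 16, 169 sold [FIFO — oldest first]: 153 @ $19 + 16 @ $17 = $3,179
Total COGS = $2,976 + $4,382 + $3,179 = $10,537
Ending inventory: 52 @ $17 = $884
Check: goods available $11,421 = COGS $10,537 + ending $884

COGS = $10,537; ending inventory = $884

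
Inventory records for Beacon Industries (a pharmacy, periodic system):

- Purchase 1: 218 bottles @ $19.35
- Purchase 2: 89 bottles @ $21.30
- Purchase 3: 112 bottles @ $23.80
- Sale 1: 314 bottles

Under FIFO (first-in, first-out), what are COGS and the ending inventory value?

COGS = $6,280.60; ending inventory = $2,499.00

Sale 1 (314) [FIFO — oldest first]: 218 @ $19.35 + 89 @ $21.30 + 7 @ $23.80 = $6,280.60
Ending inventory: 105 @ $23.80 = $2,499.00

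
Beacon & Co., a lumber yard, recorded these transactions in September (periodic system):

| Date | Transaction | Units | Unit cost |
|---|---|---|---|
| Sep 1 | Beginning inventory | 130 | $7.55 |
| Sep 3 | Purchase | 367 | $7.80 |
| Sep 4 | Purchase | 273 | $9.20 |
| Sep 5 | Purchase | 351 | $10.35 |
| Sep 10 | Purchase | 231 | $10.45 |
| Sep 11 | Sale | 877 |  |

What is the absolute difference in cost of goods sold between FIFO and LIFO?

FIFO COGS: 130 @ $7.55 + 367 @ $7.80 + 273 @ $9.20 + 107 @ $10.35 = $7,463.15
LIFO COGS: 231 @ $10.45 + 351 @ $10.35 + 273 @ $9.20 + 22 @ $7.80 = $8,730.00
Difference = |$7,463.15 − $8,730.00| = $1,266.85

$1,266.85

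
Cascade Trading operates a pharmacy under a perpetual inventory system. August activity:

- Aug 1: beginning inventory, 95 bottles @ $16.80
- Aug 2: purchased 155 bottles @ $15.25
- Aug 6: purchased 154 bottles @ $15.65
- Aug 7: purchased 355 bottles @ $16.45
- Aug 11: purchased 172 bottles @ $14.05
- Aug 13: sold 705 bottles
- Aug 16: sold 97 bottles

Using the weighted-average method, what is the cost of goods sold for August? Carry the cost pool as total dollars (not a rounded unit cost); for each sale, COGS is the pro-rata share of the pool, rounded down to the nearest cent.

COGS = $12,599.58

After Aug 1: 95 on hand, pool $1,596.00 (≈ $16.8000 each)
After Aug 2: 250 on hand, pool $3,959.75 (≈ $15.8390 each)
After Aug 6: 404 on hand, pool $6,369.85 (≈ $15.7670 each)
After Aug 7: 759 on hand, pool $12,209.60 (≈ $16.0864 each)
After Aug 11: 931 on hand, pool $14,626.20 (≈ $15.7102 each)
Aug 13, sell 705: 705/931 × $14,626.20 → $11,075.69
Aug 16, sell 97: 97/226 × $3,550.51 → $1,523.89
Total COGS = $11,075.69 + $1,523.89 = $12,599.58
Ending inventory (cost pool remaining) = $2,026.62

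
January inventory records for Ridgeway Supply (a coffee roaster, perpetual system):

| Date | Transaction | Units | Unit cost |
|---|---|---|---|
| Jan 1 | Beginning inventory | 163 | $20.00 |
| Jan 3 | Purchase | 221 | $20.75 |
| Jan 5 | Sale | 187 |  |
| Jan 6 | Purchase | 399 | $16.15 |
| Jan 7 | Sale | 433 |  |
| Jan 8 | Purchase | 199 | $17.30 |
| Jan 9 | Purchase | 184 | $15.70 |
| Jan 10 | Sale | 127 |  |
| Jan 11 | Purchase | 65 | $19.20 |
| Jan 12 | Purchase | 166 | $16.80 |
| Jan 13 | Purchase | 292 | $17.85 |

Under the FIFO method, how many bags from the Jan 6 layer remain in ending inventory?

36

Jan 5, 187 sold [FIFO — oldest first]: 163 @ $20.00 + 24 @ $20.75 = $3,758.00
Jan 7, 433 sold [FIFO — oldest first]: 197 @ $20.75 + 236 @ $16.15 = $7,899.15
Jan 10, 127 sold [FIFO — oldest first]: 127 @ $16.15 = $2,051.05
Total COGS = $3,758.00 + $7,899.15 + $2,051.05 = $13,708.20
Ending inventory: 36 @ $16.15 + 199 @ $17.30 + 184 @ $15.70 + 65 @ $19.20 + 166 @ $16.80 + 292 @ $17.85 = $16,161.90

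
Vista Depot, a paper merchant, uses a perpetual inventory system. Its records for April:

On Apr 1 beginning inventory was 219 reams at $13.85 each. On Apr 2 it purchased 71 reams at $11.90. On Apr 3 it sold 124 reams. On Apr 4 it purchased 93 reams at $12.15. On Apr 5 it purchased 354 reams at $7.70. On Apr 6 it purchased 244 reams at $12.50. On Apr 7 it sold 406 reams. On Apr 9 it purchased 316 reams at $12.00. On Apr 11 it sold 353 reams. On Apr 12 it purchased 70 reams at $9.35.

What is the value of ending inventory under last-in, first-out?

Apr 3, 124 sold [LIFO — newest first]: 71 @ $11.90 + 53 @ $13.85 = $1,578.95
Apr 7, 406 sold [LIFO — newest first]: 244 @ $12.50 + 162 @ $7.70 = $4,297.40
Apr 11, 353 sold [LIFO — newest first]: 316 @ $12.00 + 37 @ $7.70 = $4,076.90
Total COGS = $1,578.95 + $4,297.40 + $4,076.90 = $9,953.25
Ending inventory: 166 @ $13.85 + 93 @ $12.15 + 155 @ $7.70 + 70 @ $9.35 = $5,277.05
Check: goods available $15,230.30 = COGS $9,953.25 + ending $5,277.05

Ending inventory = $5,277.05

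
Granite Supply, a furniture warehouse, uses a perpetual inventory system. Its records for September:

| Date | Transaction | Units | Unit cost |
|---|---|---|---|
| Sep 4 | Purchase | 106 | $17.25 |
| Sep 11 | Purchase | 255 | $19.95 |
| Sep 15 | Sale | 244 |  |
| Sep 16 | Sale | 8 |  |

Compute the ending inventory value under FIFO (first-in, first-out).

Ending inventory = $2,174.55

Sep 15, 244 sold [FIFO — oldest first]: 106 @ $17.25 + 138 @ $19.95 = $4,581.60
Sep 16, 8 sold [FIFO — oldest first]: 8 @ $19.95 = $159.60
Total COGS = $4,581.60 + $159.60 = $4,741.20
Ending inventory: 109 @ $19.95 = $2,174.55
Check: goods available $6,915.75 = COGS $4,741.20 + ending $2,174.55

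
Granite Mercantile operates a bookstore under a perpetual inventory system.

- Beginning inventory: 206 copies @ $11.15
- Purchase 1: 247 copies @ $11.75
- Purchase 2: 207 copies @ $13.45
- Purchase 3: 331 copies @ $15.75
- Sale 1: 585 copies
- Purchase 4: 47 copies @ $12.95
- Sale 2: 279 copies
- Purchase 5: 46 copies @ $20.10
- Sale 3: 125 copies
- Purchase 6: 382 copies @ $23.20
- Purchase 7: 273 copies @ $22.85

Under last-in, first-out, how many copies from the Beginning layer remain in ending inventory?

Sale 1 (585) [LIFO — newest first]: 331 @ $15.75 + 207 @ $13.45 + 47 @ $11.75 = $8,549.65
Sale 2 (279) [LIFO — newest first]: 47 @ $12.95 + 200 @ $11.75 + 32 @ $11.15 = $3,315.45
Sale 3 (125) [LIFO — newest first]: 46 @ $20.10 + 79 @ $11.15 = $1,805.45
Total COGS = $8,549.65 + $3,315.45 + $1,805.45 = $13,670.55
Ending inventory: 95 @ $11.15 + 382 @ $23.20 + 273 @ $22.85 = $16,159.70

95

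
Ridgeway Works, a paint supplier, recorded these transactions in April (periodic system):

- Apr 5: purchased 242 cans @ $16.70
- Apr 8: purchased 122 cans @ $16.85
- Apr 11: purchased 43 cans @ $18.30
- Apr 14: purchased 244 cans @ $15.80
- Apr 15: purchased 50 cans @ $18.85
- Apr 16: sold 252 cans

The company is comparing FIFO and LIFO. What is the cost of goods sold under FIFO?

FIFO COGS: 242 @ $16.70 + 10 @ $16.85 = $4,209.90
LIFO COGS: 50 @ $18.85 + 202 @ $15.80 = $4,134.10

COGS = $4,209.90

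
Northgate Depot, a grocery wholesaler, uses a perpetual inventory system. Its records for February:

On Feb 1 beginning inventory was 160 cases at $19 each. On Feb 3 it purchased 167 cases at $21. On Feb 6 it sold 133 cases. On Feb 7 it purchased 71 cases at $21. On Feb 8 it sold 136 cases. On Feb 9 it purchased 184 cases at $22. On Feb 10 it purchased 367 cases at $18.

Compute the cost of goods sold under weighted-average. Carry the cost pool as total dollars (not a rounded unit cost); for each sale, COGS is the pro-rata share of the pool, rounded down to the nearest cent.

After Feb 1: 160 on hand, pool $3,040.00 (≈ $19.0000 each)
After Feb 3: 327 on hand, pool $6,547.00 (≈ $20.0214 each)
Feb 6, sell 133: 133/327 × $6,547.00 → $2,662.84
After Feb 7: 265 on hand, pool $5,375.16 (≈ $20.2836 each)
Feb 8, sell 136: 136/265 × $5,375.16 → $2,758.57
After Feb 9: 313 on hand, pool $6,664.59 (≈ $21.2926 each)
After Feb 10: 680 on hand, pool $13,270.59 (≈ $19.5156 each)
Total COGS = $2,662.84 + $2,758.57 = $5,421.41
Ending inventory (cost pool remaining) = $13,270.59
Check: goods available $18,692.00 = COGS $5,421.41 + ending $13,270.59

COGS = $5,421.41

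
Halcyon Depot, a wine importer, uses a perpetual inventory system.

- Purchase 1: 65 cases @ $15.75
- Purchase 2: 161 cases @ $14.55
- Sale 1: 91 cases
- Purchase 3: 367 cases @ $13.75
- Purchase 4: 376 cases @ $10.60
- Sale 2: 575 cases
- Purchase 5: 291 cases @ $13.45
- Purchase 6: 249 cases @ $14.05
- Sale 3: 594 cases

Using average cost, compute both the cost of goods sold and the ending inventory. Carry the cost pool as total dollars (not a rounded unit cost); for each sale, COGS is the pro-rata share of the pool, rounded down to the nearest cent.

COGS = $16,495.49; ending inventory = $3,315.06

After Purchase 1: 65 on hand, pool $1,023.75 (≈ $15.7500 each)
After Purchase 2: 226 on hand, pool $3,366.30 (≈ $14.8951 each)
Sale 1, sell 91: 91/226 × $3,366.30 → $1,355.45
After Purchase 3: 502 on hand, pool $7,057.10 (≈ $14.0580 each)
After Purchase 4: 878 on hand, pool $11,042.70 (≈ $12.5771 each)
Sale 2, sell 575: 575/878 × $11,042.70 → $7,231.83
After Purchase 5: 594 on hand, pool $7,724.82 (≈ $13.0047 each)
After Purchase 6: 843 on hand, pool $11,223.27 (≈ $13.3135 each)
Sale 3, sell 594: 594/843 × $11,223.27 → $7,908.21
Total COGS = $1,355.45 + $7,231.83 + $7,908.21 = $16,495.49
Ending inventory (cost pool remaining) = $3,315.06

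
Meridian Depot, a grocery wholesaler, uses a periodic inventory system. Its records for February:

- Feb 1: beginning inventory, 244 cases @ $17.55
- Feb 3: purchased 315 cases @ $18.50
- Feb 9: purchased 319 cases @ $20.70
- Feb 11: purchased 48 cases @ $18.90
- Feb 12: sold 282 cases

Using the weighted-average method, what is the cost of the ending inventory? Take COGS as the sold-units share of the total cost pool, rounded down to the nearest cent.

Ending inventory = $12,254.23

Feb 12, sell 282: 282/926 × $17,620.20 → $5,365.97
Ending inventory (cost pool remaining) = $12,254.23
Check: goods available $17,620.20 = COGS $5,365.97 + ending $12,254.23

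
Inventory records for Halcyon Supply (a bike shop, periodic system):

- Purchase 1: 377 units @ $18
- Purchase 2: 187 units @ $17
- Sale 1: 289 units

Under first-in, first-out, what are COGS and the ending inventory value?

COGS = $5,202; ending inventory = $4,763

Sale 1 (289) [FIFO — oldest first]: 289 @ $18 = $5,202
Ending inventory: 88 @ $18 + 187 @ $17 = $4,763
Check: goods available $9,965 = COGS $5,202 + ending $4,763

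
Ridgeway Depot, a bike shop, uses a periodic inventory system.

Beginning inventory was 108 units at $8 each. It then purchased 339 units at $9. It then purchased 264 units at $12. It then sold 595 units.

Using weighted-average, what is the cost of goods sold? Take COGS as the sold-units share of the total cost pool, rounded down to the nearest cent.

Sale 1, sell 595: 595/711 × $7,083.00 → $5,927.40
Ending inventory (cost pool remaining) = $1,155.60
Check: goods available $7,083.00 = COGS $5,927.40 + ending $1,155.60

COGS = $5,927.40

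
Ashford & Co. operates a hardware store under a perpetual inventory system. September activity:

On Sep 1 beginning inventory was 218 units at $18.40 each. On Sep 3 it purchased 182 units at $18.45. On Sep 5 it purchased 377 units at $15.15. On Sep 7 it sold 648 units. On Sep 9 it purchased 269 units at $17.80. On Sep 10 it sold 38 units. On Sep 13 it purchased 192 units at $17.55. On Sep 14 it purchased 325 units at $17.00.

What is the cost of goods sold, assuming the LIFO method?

Sep 7, 648 sold [LIFO — newest first]: 377 @ $15.15 + 182 @ $18.45 + 89 @ $18.40 = $10,707.05
Sep 10, 38 sold [LIFO — newest first]: 38 @ $17.80 = $676.40
Total COGS = $10,707.05 + $676.40 = $11,383.45
Ending inventory: 129 @ $18.40 + 231 @ $17.80 + 192 @ $17.55 + 325 @ $17.00 = $15,380.00
Check: goods available $26,763.45 = COGS $11,383.45 + ending $15,380.00

COGS = $11,383.45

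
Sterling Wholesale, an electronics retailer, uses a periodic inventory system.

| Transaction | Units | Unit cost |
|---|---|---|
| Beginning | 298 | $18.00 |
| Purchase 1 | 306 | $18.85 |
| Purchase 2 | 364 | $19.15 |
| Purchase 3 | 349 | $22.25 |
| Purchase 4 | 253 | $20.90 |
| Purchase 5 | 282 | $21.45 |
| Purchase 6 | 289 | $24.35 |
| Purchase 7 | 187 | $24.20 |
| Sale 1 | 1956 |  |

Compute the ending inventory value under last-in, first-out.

Ending inventory = $6,758.90

Sale 1 (1956) [LIFO — newest first]: 187 @ $24.20 + 289 @ $24.35 + 282 @ $21.45 + 253 @ $20.90 + 349 @ $22.25 + 364 @ $19.15 + 232 @ $18.85 = $42,008.20
Ending inventory: 298 @ $18.00 + 74 @ $18.85 = $6,758.90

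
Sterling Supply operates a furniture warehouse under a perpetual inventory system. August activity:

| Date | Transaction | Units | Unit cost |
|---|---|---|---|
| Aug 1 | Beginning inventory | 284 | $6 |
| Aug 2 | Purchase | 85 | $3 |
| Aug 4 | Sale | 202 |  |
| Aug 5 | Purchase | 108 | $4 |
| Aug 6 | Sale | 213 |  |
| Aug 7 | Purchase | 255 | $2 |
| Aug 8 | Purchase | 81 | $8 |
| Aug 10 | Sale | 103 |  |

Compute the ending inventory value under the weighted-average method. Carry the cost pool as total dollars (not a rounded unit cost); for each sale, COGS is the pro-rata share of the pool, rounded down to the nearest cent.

After Aug 1: 284 on hand, pool $1,704.00 (≈ $6.0000 each)
After Aug 2: 369 on hand, pool $1,959.00 (≈ $5.3089 each)
Aug 4, sell 202: 202/369 × $1,959.00 → $1,072.40
After Aug 5: 275 on hand, pool $1,318.60 (≈ $4.7949 each)
Aug 6, sell 213: 213/275 × $1,318.60 → $1,021.31
After Aug 7: 317 on hand, pool $807.29 (≈ $2.5467 each)
After Aug 8: 398 on hand, pool $1,455.29 (≈ $3.6565 each)
Aug 10, sell 103: 103/398 × $1,455.29 → $376.62
Total COGS = $1,072.40 + $1,021.31 + $376.62 = $2,470.33
Ending inventory (cost pool remaining) = $1,078.67
Check: goods available $3,549.00 = COGS $2,470.33 + ending $1,078.67

Ending inventory = $1,078.67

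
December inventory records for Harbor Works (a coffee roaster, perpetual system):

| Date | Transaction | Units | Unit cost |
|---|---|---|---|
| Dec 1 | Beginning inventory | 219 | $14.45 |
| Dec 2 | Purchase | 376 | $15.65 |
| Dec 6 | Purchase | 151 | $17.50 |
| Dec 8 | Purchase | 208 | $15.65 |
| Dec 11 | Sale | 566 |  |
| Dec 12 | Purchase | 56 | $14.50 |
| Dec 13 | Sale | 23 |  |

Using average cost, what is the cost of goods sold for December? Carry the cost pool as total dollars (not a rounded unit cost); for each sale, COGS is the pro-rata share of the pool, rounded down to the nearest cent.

COGS = $9,224.67

After Dec 1: 219 on hand, pool $3,164.55 (≈ $14.4500 each)
After Dec 2: 595 on hand, pool $9,048.95 (≈ $15.2083 each)
After Dec 6: 746 on hand, pool $11,691.45 (≈ $15.6722 each)
After Dec 8: 954 on hand, pool $14,946.65 (≈ $15.6673 each)
Dec 11, sell 566: 566/954 × $14,946.65 → $8,867.71
After Dec 12: 444 on hand, pool $6,890.94 (≈ $15.5201 each)
Dec 13, sell 23: 23/444 × $6,890.94 → $356.96
Total COGS = $8,867.71 + $356.96 = $9,224.67
Ending inventory (cost pool remaining) = $6,533.98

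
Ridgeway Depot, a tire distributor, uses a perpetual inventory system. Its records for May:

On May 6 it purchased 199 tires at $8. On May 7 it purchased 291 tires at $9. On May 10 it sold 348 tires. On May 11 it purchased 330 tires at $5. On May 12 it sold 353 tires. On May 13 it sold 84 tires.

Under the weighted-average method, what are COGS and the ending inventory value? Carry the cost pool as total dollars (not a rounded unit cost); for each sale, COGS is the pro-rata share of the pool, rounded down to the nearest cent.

After May 6: 199 on hand, pool $1,592.00 (≈ $8.0000 each)
After May 7: 490 on hand, pool $4,211.00 (≈ $8.5939 each)
May 10, sell 348: 348/490 × $4,211.00 → $2,990.66
After May 11: 472 on hand, pool $2,870.34 (≈ $6.0812 each)
May 12, sell 353: 353/472 × $2,870.34 → $2,146.67
May 13, sell 84: 84/119 × $723.67 → $510.82
Total COGS = $2,990.66 + $2,146.67 + $510.82 = $5,648.15
Ending inventory (cost pool remaining) = $212.85
Check: goods available $5,861.00 = COGS $5,648.15 + ending $212.85

COGS = $5,648.15; ending inventory = $212.85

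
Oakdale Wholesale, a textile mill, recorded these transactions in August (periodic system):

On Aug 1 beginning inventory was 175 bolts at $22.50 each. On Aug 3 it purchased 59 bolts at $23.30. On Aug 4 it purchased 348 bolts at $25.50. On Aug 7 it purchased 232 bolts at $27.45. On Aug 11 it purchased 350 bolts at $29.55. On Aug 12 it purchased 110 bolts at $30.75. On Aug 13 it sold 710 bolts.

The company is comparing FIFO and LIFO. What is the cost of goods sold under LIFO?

FIFO COGS: 175 @ $22.50 + 59 @ $23.30 + 348 @ $25.50 + 128 @ $27.45 = $17,699.80
LIFO COGS: 110 @ $30.75 + 350 @ $29.55 + 232 @ $27.45 + 18 @ $25.50 = $20,552.40

COGS = $20,552.40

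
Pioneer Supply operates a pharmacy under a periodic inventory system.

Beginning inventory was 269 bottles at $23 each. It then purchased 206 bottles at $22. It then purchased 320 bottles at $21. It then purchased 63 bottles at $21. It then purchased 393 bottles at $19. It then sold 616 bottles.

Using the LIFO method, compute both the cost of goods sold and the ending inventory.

Sale 1 (616) [LIFO — newest first]: 393 @ $19 + 63 @ $21 + 160 @ $21 = $12,150
Ending inventory: 269 @ $23 + 206 @ $22 + 160 @ $21 = $14,079
Check: goods available $26,229 = COGS $12,150 + ending $14,079

COGS = $12,150; ending inventory = $14,079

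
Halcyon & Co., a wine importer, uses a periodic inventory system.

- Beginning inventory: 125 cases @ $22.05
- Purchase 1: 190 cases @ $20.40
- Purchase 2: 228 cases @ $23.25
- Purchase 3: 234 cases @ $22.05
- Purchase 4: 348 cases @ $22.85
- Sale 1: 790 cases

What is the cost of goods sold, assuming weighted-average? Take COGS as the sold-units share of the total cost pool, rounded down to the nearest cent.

COGS = $17,586.98

Sale 1, sell 790: 790/1125 × $25,044.75 → $17,586.98
Ending inventory (cost pool remaining) = $7,457.77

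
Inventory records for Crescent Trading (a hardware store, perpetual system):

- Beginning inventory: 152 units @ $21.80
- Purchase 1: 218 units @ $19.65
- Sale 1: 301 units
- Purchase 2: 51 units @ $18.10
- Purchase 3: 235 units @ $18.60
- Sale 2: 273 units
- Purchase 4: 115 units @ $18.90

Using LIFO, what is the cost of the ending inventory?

Sale 1 (301) [LIFO — newest first]: 218 @ $19.65 + 83 @ $21.80 = $6,093.10
Sale 2 (273) [LIFO — newest first]: 235 @ $18.60 + 38 @ $18.10 = $5,058.80
Total COGS = $6,093.10 + $5,058.80 = $11,151.90
Ending inventory: 69 @ $21.80 + 13 @ $18.10 + 115 @ $18.90 = $3,913.00
Check: goods available $15,064.90 = COGS $11,151.90 + ending $3,913.00

Ending inventory = $3,913.00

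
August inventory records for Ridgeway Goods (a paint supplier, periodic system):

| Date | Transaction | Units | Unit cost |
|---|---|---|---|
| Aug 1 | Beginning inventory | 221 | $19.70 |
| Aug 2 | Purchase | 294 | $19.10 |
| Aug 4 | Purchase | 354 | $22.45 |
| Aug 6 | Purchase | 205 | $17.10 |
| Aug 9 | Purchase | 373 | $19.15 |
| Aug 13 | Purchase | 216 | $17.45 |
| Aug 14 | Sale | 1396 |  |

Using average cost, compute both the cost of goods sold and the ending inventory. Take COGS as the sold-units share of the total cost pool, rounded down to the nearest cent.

COGS = $27,142.71; ending inventory = $5,191.34

Aug 14, sell 1396: 1396/1663 × $32,334.05 → $27,142.71
Ending inventory (cost pool remaining) = $5,191.34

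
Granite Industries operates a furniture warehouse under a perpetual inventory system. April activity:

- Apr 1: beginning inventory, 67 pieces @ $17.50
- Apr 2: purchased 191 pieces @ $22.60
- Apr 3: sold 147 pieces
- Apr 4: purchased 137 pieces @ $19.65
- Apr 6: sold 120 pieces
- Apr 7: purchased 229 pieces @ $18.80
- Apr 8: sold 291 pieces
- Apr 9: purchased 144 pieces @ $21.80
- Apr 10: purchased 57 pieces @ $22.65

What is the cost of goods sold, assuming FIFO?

COGS = $11,245.55

Apr 3, 147 sold [FIFO — oldest first]: 67 @ $17.50 + 80 @ $22.60 = $2,980.50
Apr 6, 120 sold [FIFO — oldest first]: 111 @ $22.60 + 9 @ $19.65 = $2,685.45
Apr 8, 291 sold [FIFO — oldest first]: 128 @ $19.65 + 163 @ $18.80 = $5,579.60
Total COGS = $2,980.50 + $2,685.45 + $5,579.60 = $11,245.55
Ending inventory: 66 @ $18.80 + 144 @ $21.80 + 57 @ $22.65 = $5,671.05
Check: goods available $16,916.60 = COGS $11,245.55 + ending $5,671.05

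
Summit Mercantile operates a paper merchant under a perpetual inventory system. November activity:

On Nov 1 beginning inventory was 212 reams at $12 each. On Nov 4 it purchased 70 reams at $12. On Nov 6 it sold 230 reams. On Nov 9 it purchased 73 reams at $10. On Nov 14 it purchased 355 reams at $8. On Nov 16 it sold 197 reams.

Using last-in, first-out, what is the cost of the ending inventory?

Nov 6, 230 sold [LIFO — newest first]: 70 @ $12 + 160 @ $12 = $2,760
Nov 16, 197 sold [LIFO — newest first]: 197 @ $8 = $1,576
Total COGS = $2,760 + $1,576 = $4,336
Ending inventory: 52 @ $12 + 73 @ $10 + 158 @ $8 = $2,618

Ending inventory = $2,618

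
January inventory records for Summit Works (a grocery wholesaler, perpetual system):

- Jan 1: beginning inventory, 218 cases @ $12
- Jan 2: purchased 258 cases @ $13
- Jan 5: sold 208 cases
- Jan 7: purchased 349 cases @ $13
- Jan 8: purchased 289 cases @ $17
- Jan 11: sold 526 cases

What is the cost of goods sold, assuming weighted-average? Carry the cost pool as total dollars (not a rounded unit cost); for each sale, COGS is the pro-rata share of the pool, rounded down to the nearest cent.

COGS = $10,046.61

After Jan 1: 218 on hand, pool $2,616.00 (≈ $12.0000 each)
After Jan 2: 476 on hand, pool $5,970.00 (≈ $12.5420 each)
Jan 5, sell 208: 208/476 × $5,970.00 → $2,608.73
After Jan 7: 617 on hand, pool $7,898.27 (≈ $12.8011 each)
After Jan 8: 906 on hand, pool $12,811.27 (≈ $14.1405 each)
Jan 11, sell 526: 526/906 × $12,811.27 → $7,437.88
Total COGS = $2,608.73 + $7,437.88 = $10,046.61
Ending inventory (cost pool remaining) = $5,373.39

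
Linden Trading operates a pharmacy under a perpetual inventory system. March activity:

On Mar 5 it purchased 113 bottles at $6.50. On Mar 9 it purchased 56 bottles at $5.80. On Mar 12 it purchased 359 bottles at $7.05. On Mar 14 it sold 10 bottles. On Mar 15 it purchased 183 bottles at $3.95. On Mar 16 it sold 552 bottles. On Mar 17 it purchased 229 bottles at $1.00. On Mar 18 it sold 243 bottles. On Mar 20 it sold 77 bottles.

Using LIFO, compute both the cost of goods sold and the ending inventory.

COGS = $4,165.10; ending inventory = $377.00

Mar 14, 10 sold [LIFO — newest first]: 10 @ $7.05 = $70.50
Mar 16, 552 sold [LIFO — newest first]: 183 @ $3.95 + 349 @ $7.05 + 20 @ $5.80 = $3,299.30
Mar 18, 243 sold [LIFO — newest first]: 229 @ $1.00 + 14 @ $5.80 = $310.20
Mar 20, 77 sold [LIFO — newest first]: 22 @ $5.80 + 55 @ $6.50 = $485.10
Total COGS = $70.50 + $3,299.30 + $310.20 + $485.10 = $4,165.10
Ending inventory: 58 @ $6.50 = $377.00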